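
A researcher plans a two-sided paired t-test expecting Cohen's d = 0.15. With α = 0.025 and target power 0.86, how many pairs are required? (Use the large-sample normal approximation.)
n = 491 pairs

Sample size formula (paired t-test, normal approximation):
n = ((z_{α/2} + z_β) / d)²

z_{α/2} = 2.241 (for α = 0.025, two-sided)
z_β = 1.080 (for power = 0.86)
d = 0.15

n = ((2.241 + 1.080) / 0.15)²
n = (22.140)²
n ≈ 490.18
Round up to the next whole number: n = 491 pairs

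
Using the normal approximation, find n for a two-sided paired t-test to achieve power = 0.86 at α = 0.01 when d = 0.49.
n = 56 pairs

Sample size formula (paired t-test, normal approximation):
n = ((z_{α/2} + z_β) / d)²

z_{α/2} = 2.576 (for α = 0.01, two-sided)
z_β = 1.080 (for power = 0.86)
d = 0.49

n = ((2.576 + 1.080) / 0.49)²
n = (7.461)²
n ≈ 55.67
Round up to the next whole number: n = 56 pairs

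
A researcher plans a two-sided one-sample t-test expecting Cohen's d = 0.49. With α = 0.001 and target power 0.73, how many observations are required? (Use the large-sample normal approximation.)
n = 64

Sample size formula (one-sample t-test, normal approximation):
n = ((z_{α/2} + z_β) / d)²

z_{α/2} = 3.291 (for α = 0.001, two-sided)
z_β = 0.613 (for power = 0.73)
d = 0.49

n = ((3.291 + 0.613) / 0.49)²
n = (7.967)²
n ≈ 63.47
Round up to the next whole number: n = 64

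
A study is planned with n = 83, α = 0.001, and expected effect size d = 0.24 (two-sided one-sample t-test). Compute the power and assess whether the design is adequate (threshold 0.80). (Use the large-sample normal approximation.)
Power ≈ 0.13; the study is underpowered (power < 0.80)

Power calculation (one-sample t-test, normal approximation):
z_β = d · √n - z_{α/2}
z_β = 0.24 · √83 - 3.291
z_β = 0.24 · 9.110 - 3.291
z_β = -1.104

Power = Φ(z_β) = Φ(-1.104) ≈ 0.135

Effect size d = 0.24 is small by Cohen's convention (0.2/0.5/0.8).

Threshold: power ≥ 0.80 is conventionally adequate.
Power ≈ 0.13 → the study is underpowered (power < 0.80).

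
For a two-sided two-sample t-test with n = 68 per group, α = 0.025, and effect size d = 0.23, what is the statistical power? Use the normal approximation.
Power ≈ 0.18

Power calculation (two-sample t-test, normal approximation):
z_β = d · √(n/2) - z_{α/2}
z_β = 0.23 · √(68/2) - 2.241
z_β = 0.23 · 5.831 - 2.241
z_β = -0.900

Power = Φ(z_β) = Φ(-0.900) ≈ 0.184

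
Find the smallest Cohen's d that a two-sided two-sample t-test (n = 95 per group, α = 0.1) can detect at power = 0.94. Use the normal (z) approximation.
d ≈ 0.46

Minimum detectable effect (two-sample t-test, normal approximation):
d = (z_{α/2} + z_β) / √(n/2)
d = (1.645 + 1.555) / √(95/2)
d = 3.200 / 6.892
d ≈ 0.46

By Cohen's convention (0.2 small / 0.5 medium / 0.8 large): small effect.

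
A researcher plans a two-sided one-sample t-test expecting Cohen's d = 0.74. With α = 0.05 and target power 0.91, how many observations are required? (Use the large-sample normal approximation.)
n = 20

Sample size formula (one-sample t-test, normal approximation):
n = ((z_{α/2} + z_β) / d)²

z_{α/2} = 1.960 (for α = 0.05, two-sided)
z_β = 1.341 (for power = 0.91)
d = 0.74

n = ((1.960 + 1.341) / 0.74)²
n = (4.461)²
n ≈ 19.90
Round up to the next whole number: n = 20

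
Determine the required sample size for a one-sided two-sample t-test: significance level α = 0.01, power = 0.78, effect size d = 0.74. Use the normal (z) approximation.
n = 36 per group

Sample size formula (two-sample t-test, normal approximation):
n = 2 · ((z_α + z_β) / d)²

z_α = 2.326 (for α = 0.01, one-sided)
z_β = 0.772 (for power = 0.78)
d = 0.74

n = 2 · ((2.326 + 0.772) / 0.74)²
n = 2 · (4.186)²
n ≈ 35.05
Round up to the next whole number: n = 36 per group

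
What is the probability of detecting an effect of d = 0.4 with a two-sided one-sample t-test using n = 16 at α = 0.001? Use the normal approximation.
Power ≈ 0.05

Power calculation (one-sample t-test, normal approximation):
z_β = d · √n - z_{α/2}
z_β = 0.4 · √16 - 3.291
z_β = 0.4 · 4.000 - 3.291
z_β = -1.691

Power = Φ(z_β) = Φ(-1.691) ≈ 0.045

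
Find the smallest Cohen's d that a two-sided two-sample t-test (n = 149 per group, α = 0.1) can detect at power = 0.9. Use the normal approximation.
d ≈ 0.34

Minimum detectable effect (two-sample t-test, normal approximation):
d = (z_{α/2} + z_β) / √(n/2)
d = (1.645 + 1.282) / √(149/2)
d = 2.926 / 8.631
d ≈ 0.34

By Cohen's convention (0.2 small / 0.5 medium / 0.8 large): small effect.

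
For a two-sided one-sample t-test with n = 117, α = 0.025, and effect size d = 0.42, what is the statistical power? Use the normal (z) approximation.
Power ≈ 0.99

Power calculation (one-sample t-test, normal approximation):
z_β = d · √n - z_{α/2}
z_β = 0.42 · √117 - 2.241
z_β = 0.42 · 10.817 - 2.241
z_β = 2.302

Power = Φ(z_β) = Φ(2.302) ≈ 0.989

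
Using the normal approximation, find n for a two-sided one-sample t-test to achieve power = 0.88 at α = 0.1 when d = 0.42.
n = 46

Sample size formula (one-sample t-test, normal approximation):
n = ((z_{α/2} + z_β) / d)²

z_{α/2} = 1.645 (for α = 0.1, two-sided)
z_β = 1.175 (for power = 0.88)
d = 0.42

n = ((1.645 + 1.175) / 0.42)²
n = (6.714)²
n ≈ 45.08
Round up to the next whole number: n = 46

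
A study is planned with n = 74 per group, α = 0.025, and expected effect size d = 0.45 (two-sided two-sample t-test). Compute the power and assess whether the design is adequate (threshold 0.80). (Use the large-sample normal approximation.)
Power ≈ 0.69; the study is underpowered (power < 0.80)

Power calculation (two-sample t-test, normal approximation):
z_β = d · √(n/2) - z_{α/2}
z_β = 0.45 · √(74/2) - 2.241
z_β = 0.45 · 6.083 - 2.241
z_β = 0.496

Power = Φ(z_β) = Φ(0.496) ≈ 0.690

Effect size d = 0.45 is small by Cohen's convention (0.2/0.5/0.8).

Threshold: power ≥ 0.80 is conventionally adequate.
Power ≈ 0.69 → the study is underpowered (power < 0.80).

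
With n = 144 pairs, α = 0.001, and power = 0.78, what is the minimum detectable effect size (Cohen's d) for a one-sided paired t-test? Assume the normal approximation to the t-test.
d ≈ 0.32

Minimum detectable effect (paired t-test, normal approximation):
d = (z_α + z_β) / √n
d = (3.090 + 0.772) / √144
d = 3.862 / 12.000
d ≈ 0.32

By Cohen's convention (0.2 small / 0.5 medium / 0.8 large): small effect.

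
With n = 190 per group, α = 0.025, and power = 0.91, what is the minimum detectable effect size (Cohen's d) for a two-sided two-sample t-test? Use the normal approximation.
d ≈ 0.37

Minimum detectable effect (two-sample t-test, normal approximation):
d = (z_{α/2} + z_β) / √(n/2)
d = (2.241 + 1.341) / √(190/2)
d = 3.582 / 9.747
d ≈ 0.37

By Cohen's convention (0.2 small / 0.5 medium / 0.8 large): small effect.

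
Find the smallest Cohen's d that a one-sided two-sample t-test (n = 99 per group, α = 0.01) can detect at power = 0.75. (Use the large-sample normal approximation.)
d ≈ 0.43

Minimum detectable effect (two-sample t-test, normal approximation):
d = (z_α + z_β) / √(n/2)
d = (2.326 + 0.674) / √(99/2)
d = 3.001 / 7.036
d ≈ 0.43

By Cohen's convention (0.2 small / 0.5 medium / 0.8 large): small effect.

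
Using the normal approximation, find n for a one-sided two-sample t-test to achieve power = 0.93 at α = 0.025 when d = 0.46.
n = 112 per group

Sample size formula (two-sample t-test, normal approximation):
n = 2 · ((z_α + z_β) / d)²

z_α = 1.960 (for α = 0.025, one-sided)
z_β = 1.476 (for power = 0.93)
d = 0.46

n = 2 · ((1.960 + 1.476) / 0.46)²
n = 2 · (7.470)²
n ≈ 111.60
Round up to the next whole number: n = 112 per group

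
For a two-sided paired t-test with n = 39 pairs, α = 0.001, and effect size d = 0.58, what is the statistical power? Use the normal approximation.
Power ≈ 0.63

Power calculation (paired t-test, normal approximation):
z_β = d · √n - z_{α/2}
z_β = 0.58 · √39 - 3.291
z_β = 0.58 · 6.245 - 3.291
z_β = 0.332

Power = Φ(z_β) = Φ(0.332) ≈ 0.630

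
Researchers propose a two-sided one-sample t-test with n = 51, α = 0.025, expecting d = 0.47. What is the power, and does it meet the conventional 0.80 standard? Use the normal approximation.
Power ≈ 0.87; the study is adequately powered (power ≥ 0.80)

Power calculation (one-sample t-test, normal approximation):
z_β = d · √n - z_{α/2}
z_β = 0.47 · √51 - 2.241
z_β = 0.47 · 7.141 - 2.241
z_β = 1.115

Power = Φ(z_β) = Φ(1.115) ≈ 0.868

Effect size d = 0.47 is small by Cohen's convention (0.2/0.5/0.8).

Threshold: power ≥ 0.80 is conventionally adequate.
Power ≈ 0.87 → the study is adequately powered (power ≥ 0.80).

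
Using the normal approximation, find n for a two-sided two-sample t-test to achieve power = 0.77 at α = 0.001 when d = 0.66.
n = 75 per group

Sample size formula (two-sample t-test, normal approximation):
n = 2 · ((z_{α/2} + z_β) / d)²

z_{α/2} = 3.291 (for α = 0.001, two-sided)
z_β = 0.739 (for power = 0.77)
d = 0.66

n = 2 · ((3.291 + 0.739) / 0.66)²
n = 2 · (6.106)²
n ≈ 74.57
Round up to the next whole number: n = 75 per group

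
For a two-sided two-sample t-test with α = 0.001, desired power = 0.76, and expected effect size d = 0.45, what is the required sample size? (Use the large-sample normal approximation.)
n = 158 per group

Sample size formula (two-sample t-test, normal approximation):
n = 2 · ((z_{α/2} + z_β) / d)²

z_{α/2} = 3.291 (for α = 0.001, two-sided)
z_β = 0.706 (for power = 0.76)
d = 0.45

n = 2 · ((3.291 + 0.706) / 0.45)²
n = 2 · (8.882)²
n ≈ 157.78
Round up to the next whole number: n = 158 per group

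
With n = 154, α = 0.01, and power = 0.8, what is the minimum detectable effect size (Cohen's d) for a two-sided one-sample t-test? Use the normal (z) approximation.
d ≈ 0.28

Minimum detectable effect (one-sample t-test, normal approximation):
d = (z_{α/2} + z_β) / √n
d = (2.576 + 0.842) / √154
d = 3.417 / 12.410
d ≈ 0.28

By Cohen's convention (0.2 small / 0.5 medium / 0.8 large): small effect.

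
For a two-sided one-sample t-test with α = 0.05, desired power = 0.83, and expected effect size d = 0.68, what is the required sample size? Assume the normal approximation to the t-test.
n = 19

Sample size formula (one-sample t-test, normal approximation):
n = ((z_{α/2} + z_β) / d)²

z_{α/2} = 1.960 (for α = 0.05, two-sided)
z_β = 0.954 (for power = 0.83)
d = 0.68

n = ((1.960 + 0.954) / 0.68)²
n = (4.285)²
n ≈ 18.36
Round up to the next whole number: n = 19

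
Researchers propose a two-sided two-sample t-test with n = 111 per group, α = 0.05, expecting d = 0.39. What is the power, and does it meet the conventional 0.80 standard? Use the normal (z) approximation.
Power ≈ 0.83; the study is adequately powered (power ≥ 0.80)

Power calculation (two-sample t-test, normal approximation):
z_β = d · √(n/2) - z_{α/2}
z_β = 0.39 · √(111/2) - 1.960
z_β = 0.39 · 7.450 - 1.960
z_β = 0.945

Power = Φ(z_β) = Φ(0.945) ≈ 0.828

Effect size d = 0.39 is small by Cohen's convention (0.2/0.5/0.8).

Threshold: power ≥ 0.80 is conventionally adequate.
Power ≈ 0.83 → the study is adequately powered (power ≥ 0.80).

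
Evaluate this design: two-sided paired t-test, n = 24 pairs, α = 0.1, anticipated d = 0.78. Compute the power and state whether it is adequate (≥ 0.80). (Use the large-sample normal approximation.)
Power ≈ 0.99; the study is adequately powered (power ≥ 0.80)

Power calculation (paired t-test, normal approximation):
z_β = d · √n - z_{α/2}
z_β = 0.78 · √24 - 1.645
z_β = 0.78 · 4.899 - 1.645
z_β = 2.176

Power = Φ(z_β) = Φ(2.176) ≈ 0.985

Effect size d = 0.78 is medium by Cohen's convention (0.2/0.5/0.8).

Threshold: power ≥ 0.80 is conventionally adequate.
Power ≈ 0.99 → the study is adequately powered (power ≥ 0.80).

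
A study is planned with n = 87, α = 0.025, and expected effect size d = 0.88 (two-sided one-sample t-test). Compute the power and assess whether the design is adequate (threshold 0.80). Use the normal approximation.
Power ≈ 1.00; the study is adequately powered (power ≥ 0.80)

Power calculation (one-sample t-test, normal approximation):
z_β = d · √n - z_{α/2}
z_β = 0.88 · √87 - 2.241
z_β = 0.88 · 9.327 - 2.241
z_β = 5.967

Power = Φ(z_β) = Φ(5.967) ≈ 1.000

Effect size d = 0.88 is large by Cohen's convention (0.2/0.5/0.8).

Threshold: power ≥ 0.80 is conventionally adequate.
Power ≈ 1.00 → the study is adequately powered (power ≥ 0.80).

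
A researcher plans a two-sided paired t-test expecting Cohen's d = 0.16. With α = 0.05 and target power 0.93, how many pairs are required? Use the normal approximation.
n = 462 pairs

Sample size formula (paired t-test, normal approximation):
n = ((z_{α/2} + z_β) / d)²

z_{α/2} = 1.960 (for α = 0.05, two-sided)
z_β = 1.476 (for power = 0.93)
d = 0.16

n = ((1.960 + 1.476) / 0.16)²
n = (21.475)²
n ≈ 461.18
Round up to the next whole number: n = 462 pairs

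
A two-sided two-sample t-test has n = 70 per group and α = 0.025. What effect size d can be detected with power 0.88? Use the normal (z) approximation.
d ≈ 0.58

Minimum detectable effect (two-sample t-test, normal approximation):
d = (z_{α/2} + z_β) / √(n/2)
d = (2.241 + 1.175) / √(70/2)
d = 3.416 / 5.916
d ≈ 0.58

By Cohen's convention (0.2 small / 0.5 medium / 0.8 large): medium effect.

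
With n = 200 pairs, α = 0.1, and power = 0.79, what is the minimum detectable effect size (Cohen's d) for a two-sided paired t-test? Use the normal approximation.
d ≈ 0.17

Minimum detectable effect (paired t-test, normal approximation):
d = (z_{α/2} + z_β) / √n
d = (1.645 + 0.806) / √200
d = 2.451 / 14.142
d ≈ 0.17

By Cohen's convention (0.2 small / 0.5 medium / 0.8 large): very small effect.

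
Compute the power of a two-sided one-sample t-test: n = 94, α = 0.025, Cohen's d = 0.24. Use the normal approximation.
Power ≈ 0.53

Power calculation (one-sample t-test, normal approximation):
z_β = d · √n - z_{α/2}
z_β = 0.24 · √94 - 2.241
z_β = 0.24 · 9.695 - 2.241
z_β = 0.085

Power = Φ(z_β) = Φ(0.085) ≈ 0.534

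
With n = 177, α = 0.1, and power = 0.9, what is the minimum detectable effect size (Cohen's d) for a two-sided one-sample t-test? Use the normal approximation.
d ≈ 0.22

Minimum detectable effect (one-sample t-test, normal approximation):
d = (z_{α/2} + z_β) / √n
d = (1.645 + 1.282) / √177
d = 2.926 / 13.304
d ≈ 0.22

By Cohen's convention (0.2 small / 0.5 medium / 0.8 large): small effect.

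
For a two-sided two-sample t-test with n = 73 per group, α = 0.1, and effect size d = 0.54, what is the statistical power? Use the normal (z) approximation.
Power ≈ 0.95

Power calculation (two-sample t-test, normal approximation):
z_β = d · √(n/2) - z_{α/2}
z_β = 0.54 · √(73/2) - 1.645
z_β = 0.54 · 6.042 - 1.645
z_β = 1.618

Power = Φ(z_β) = Φ(1.618) ≈ 0.947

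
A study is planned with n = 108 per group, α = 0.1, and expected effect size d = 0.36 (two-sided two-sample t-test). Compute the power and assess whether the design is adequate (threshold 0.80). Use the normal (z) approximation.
Power ≈ 0.84; the study is adequately powered (power ≥ 0.80)

Power calculation (two-sample t-test, normal approximation):
z_β = d · √(n/2) - z_{α/2}
z_β = 0.36 · √(108/2) - 1.645
z_β = 0.36 · 7.348 - 1.645
z_β = 1.001

Power = Φ(z_β) = Φ(1.001) ≈ 0.841

Effect size d = 0.36 is small by Cohen's convention (0.2/0.5/0.8).

Threshold: power ≥ 0.80 is conventionally adequate.
Power ≈ 0.84 → the study is adequately powered (power ≥ 0.80).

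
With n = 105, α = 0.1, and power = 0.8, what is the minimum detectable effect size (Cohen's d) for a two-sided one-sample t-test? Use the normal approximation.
d ≈ 0.24

Minimum detectable effect (one-sample t-test, normal approximation):
d = (z_{α/2} + z_β) / √n
d = (1.645 + 0.842) / √105
d = 2.486 / 10.247
d ≈ 0.24

By Cohen's convention (0.2 small / 0.5 medium / 0.8 large): small effect.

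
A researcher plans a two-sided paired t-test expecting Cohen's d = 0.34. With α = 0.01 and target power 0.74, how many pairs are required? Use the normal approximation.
n = 90 pairs

Sample size formula (paired t-test, normal approximation):
n = ((z_{α/2} + z_β) / d)²

z_{α/2} = 2.576 (for α = 0.01, two-sided)
z_β = 0.643 (for power = 0.74)
d = 0.34

n = ((2.576 + 0.643) / 0.34)²
n = (9.468)²
n ≈ 89.64
Round up to the next whole number: n = 90 pairs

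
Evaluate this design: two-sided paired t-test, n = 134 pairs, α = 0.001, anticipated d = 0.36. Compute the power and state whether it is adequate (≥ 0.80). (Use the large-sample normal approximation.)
Power ≈ 0.81; the study is adequately powered (power ≥ 0.80)

Power calculation (paired t-test, normal approximation):
z_β = d · √n - z_{α/2}
z_β = 0.36 · √134 - 3.291
z_β = 0.36 · 11.576 - 3.291
z_β = 0.877

Power = Φ(z_β) = Φ(0.877) ≈ 0.810

Effect size d = 0.36 is small by Cohen's convention (0.2/0.5/0.8).

Threshold: power ≥ 0.80 is conventionally adequate.
Power ≈ 0.81 → the study is adequately powered (power ≥ 0.80).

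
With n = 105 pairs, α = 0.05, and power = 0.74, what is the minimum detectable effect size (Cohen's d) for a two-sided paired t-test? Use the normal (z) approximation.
d ≈ 0.25

Minimum detectable effect (paired t-test, normal approximation):
d = (z_{α/2} + z_β) / √n
d = (1.960 + 0.643) / √105
d = 2.603 / 10.247
d ≈ 0.25

By Cohen's convention (0.2 small / 0.5 medium / 0.8 large): small effect.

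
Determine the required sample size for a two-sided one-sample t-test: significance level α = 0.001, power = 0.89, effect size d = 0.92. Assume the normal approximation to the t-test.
n = 25

Sample size formula (one-sample t-test, normal approximation):
n = ((z_{α/2} + z_β) / d)²

z_{α/2} = 3.291 (for α = 0.001, two-sided)
z_β = 1.227 (for power = 0.89)
d = 0.92

n = ((3.291 + 1.227) / 0.92)²
n = (4.911)²
n ≈ 24.12
Round up to the next whole number: n = 25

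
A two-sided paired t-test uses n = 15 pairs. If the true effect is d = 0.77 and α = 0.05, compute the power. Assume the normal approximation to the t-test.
Power ≈ 0.85

Power calculation (paired t-test, normal approximation):
z_β = d · √n - z_{α/2}
z_β = 0.77 · √15 - 1.960
z_β = 0.77 · 3.873 - 1.960
z_β = 1.022

Power = Φ(z_β) = Φ(1.022) ≈ 0.847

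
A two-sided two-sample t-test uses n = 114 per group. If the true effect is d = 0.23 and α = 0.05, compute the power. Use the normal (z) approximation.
Power ≈ 0.41

Power calculation (two-sample t-test, normal approximation):
z_β = d · √(n/2) - z_{α/2}
z_β = 0.23 · √(114/2) - 1.960
z_β = 0.23 · 7.550 - 1.960
z_β = -0.224

Power = Φ(z_β) = Φ(-0.224) ≈ 0.412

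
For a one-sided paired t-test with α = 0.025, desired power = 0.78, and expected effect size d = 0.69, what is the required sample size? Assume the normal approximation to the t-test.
n = 16 pairs

Sample size formula (paired t-test, normal approximation):
n = ((z_α + z_β) / d)²

z_α = 1.960 (for α = 0.025, one-sided)
z_β = 0.772 (for power = 0.78)
d = 0.69

n = ((1.960 + 0.772) / 0.69)²
n = (3.959)²
n ≈ 15.67
Round up to the next whole number: n = 16 pairs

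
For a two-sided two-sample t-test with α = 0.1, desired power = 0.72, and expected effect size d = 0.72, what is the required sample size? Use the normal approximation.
n = 20 per group

Sample size formula (two-sample t-test, normal approximation):
n = 2 · ((z_{α/2} + z_β) / d)²

z_{α/2} = 1.645 (for α = 0.1, two-sided)
z_β = 0.583 (for power = 0.72)
d = 0.72

n = 2 · ((1.645 + 0.583) / 0.72)²
n = 2 · (3.094)²
n ≈ 19.15
Round up to the next whole number: n = 20 per group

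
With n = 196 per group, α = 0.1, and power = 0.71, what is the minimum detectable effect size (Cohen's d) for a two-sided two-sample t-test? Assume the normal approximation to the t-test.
d ≈ 0.22

Minimum detectable effect (two-sample t-test, normal approximation):
d = (z_{α/2} + z_β) / √(n/2)
d = (1.645 + 0.553) / √(196/2)
d = 2.198 / 9.899
d ≈ 0.22

By Cohen's convention (0.2 small / 0.5 medium / 0.8 large): small effect.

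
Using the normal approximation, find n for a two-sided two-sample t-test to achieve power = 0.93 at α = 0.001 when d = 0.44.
n = 235 per group

Sample size formula (two-sample t-test, normal approximation):
n = 2 · ((z_{α/2} + z_β) / d)²

z_{α/2} = 3.291 (for α = 0.001, two-sided)
z_β = 1.476 (for power = 0.93)
d = 0.44

n = 2 · ((3.291 + 1.476) / 0.44)²
n = 2 · (10.834)²
n ≈ 234.75
Round up to the next whole number: n = 235 per group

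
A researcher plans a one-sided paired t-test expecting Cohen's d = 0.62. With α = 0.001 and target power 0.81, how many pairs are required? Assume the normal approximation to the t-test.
n = 41 pairs

Sample size formula (paired t-test, normal approximation):
n = ((z_α + z_β) / d)²

z_α = 3.090 (for α = 0.001, one-sided)
z_β = 0.878 (for power = 0.81)
d = 0.62

n = ((3.090 + 0.878) / 0.62)²
n = (6.400)²
n ≈ 40.96
Round up to the next whole number: n = 41 pairs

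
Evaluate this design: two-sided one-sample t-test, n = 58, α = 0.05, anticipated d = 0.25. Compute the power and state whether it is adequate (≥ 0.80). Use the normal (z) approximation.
Power ≈ 0.48; the study is underpowered (power < 0.80)

Power calculation (one-sample t-test, normal approximation):
z_β = d · √n - z_{α/2}
z_β = 0.25 · √58 - 1.960
z_β = 0.25 · 7.616 - 1.960
z_β = -0.056

Power = Φ(z_β) = Φ(-0.056) ≈ 0.478

Effect size d = 0.25 is small by Cohen's convention (0.2/0.5/0.8).

Threshold: power ≥ 0.80 is conventionally adequate.
Power ≈ 0.48 → the study is underpowered (power < 0.80).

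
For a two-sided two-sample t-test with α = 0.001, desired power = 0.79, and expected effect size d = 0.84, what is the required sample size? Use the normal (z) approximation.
n = 48 per group

Sample size formula (two-sample t-test, normal approximation):
n = 2 · ((z_{α/2} + z_β) / d)²

z_{α/2} = 3.291 (for α = 0.001, two-sided)
z_β = 0.806 (for power = 0.79)
d = 0.84

n = 2 · ((3.291 + 0.806) / 0.84)²
n = 2 · (4.877)²
n ≈ 47.57
Round up to the next whole number: n = 48 per group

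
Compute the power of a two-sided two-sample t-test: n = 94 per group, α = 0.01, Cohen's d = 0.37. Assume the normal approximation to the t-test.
Power ≈ 0.48

Power calculation (two-sample t-test, normal approximation):
z_β = d · √(n/2) - z_{α/2}
z_β = 0.37 · √(94/2) - 2.576
z_β = 0.37 · 6.856 - 2.576
z_β = -0.039

Power = Φ(z_β) = Φ(-0.039) ≈ 0.484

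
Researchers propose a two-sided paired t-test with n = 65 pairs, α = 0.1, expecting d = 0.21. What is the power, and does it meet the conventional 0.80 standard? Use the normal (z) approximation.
Power ≈ 0.52; the study is underpowered (power < 0.80)

Power calculation (paired t-test, normal approximation):
z_β = d · √n - z_{α/2}
z_β = 0.21 · √65 - 1.645
z_β = 0.21 · 8.062 - 1.645
z_β = 0.048

Power = Φ(z_β) = Φ(0.048) ≈ 0.519

Effect size d = 0.21 is small by Cohen's convention (0.2/0.5/0.8).

Threshold: power ≥ 0.80 is conventionally adequate.
Power ≈ 0.52 → the study is underpowered (power < 0.80).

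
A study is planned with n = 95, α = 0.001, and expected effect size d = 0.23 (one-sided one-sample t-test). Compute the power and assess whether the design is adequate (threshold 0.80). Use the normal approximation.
Power ≈ 0.20; the study is underpowered (power < 0.80)

Power calculation (one-sample t-test, normal approximation):
z_β = d · √n - z_α
z_β = 0.23 · √95 - 3.090
z_β = 0.23 · 9.747 - 3.090
z_β = -0.848

Power = Φ(z_β) = Φ(-0.848) ≈ 0.198

Effect size d = 0.23 is small by Cohen's convention (0.2/0.5/0.8).

Threshold: power ≥ 0.80 is conventionally adequate.
Power ≈ 0.20 → the study is underpowered (power < 0.80).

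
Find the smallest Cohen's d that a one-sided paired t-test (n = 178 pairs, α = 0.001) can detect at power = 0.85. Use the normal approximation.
d ≈ 0.31

Minimum detectable effect (paired t-test, normal approximation):
d = (z_α + z_β) / √n
d = (3.090 + 1.036) / √178
d = 4.127 / 13.342
d ≈ 0.31

By Cohen's convention (0.2 small / 0.5 medium / 0.8 large): small effect.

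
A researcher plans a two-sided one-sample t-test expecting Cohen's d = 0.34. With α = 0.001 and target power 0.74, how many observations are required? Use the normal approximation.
n = 134

Sample size formula (one-sample t-test, normal approximation):
n = ((z_{α/2} + z_β) / d)²

z_{α/2} = 3.291 (for α = 0.001, two-sided)
z_β = 0.643 (for power = 0.74)
d = 0.34

n = ((3.291 + 0.643) / 0.34)²
n = (11.571)²
n ≈ 133.89
Round up to the next whole number: n = 134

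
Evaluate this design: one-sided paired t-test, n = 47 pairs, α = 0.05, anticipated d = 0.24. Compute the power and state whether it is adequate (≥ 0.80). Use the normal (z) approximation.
Power ≈ 0.50; the study is underpowered (power < 0.80)

Power calculation (paired t-test, normal approximation):
z_β = d · √n - z_α
z_β = 0.24 · √47 - 1.645
z_β = 0.24 · 6.856 - 1.645
z_β = 0.001

Power = Φ(z_β) = Φ(0.001) ≈ 0.500

Effect size d = 0.24 is small by Cohen's convention (0.2/0.5/0.8).

Threshold: power ≥ 0.80 is conventionally adequate.
Power ≈ 0.50 → the study is underpowered (power < 0.80).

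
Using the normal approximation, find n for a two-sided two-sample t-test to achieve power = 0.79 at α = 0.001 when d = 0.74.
n = 62 per group

Sample size formula (two-sample t-test, normal approximation):
n = 2 · ((z_{α/2} + z_β) / d)²

z_{α/2} = 3.291 (for α = 0.001, two-sided)
z_β = 0.806 (for power = 0.79)
d = 0.74

n = 2 · ((3.291 + 0.806) / 0.74)²
n = 2 · (5.536)²
n ≈ 61.29
Round up to the next whole number: n = 62 per group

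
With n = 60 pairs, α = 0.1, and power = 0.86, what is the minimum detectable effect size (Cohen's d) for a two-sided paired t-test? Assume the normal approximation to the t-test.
d ≈ 0.35

Minimum detectable effect (paired t-test, normal approximation):
d = (z_{α/2} + z_β) / √n
d = (1.645 + 1.080) / √60
d = 2.725 / 7.746
d ≈ 0.35

By Cohen's convention (0.2 small / 0.5 medium / 0.8 large): small effect.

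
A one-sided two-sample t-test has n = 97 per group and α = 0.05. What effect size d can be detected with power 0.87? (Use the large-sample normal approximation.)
d ≈ 0.40

Minimum detectable effect (two-sample t-test, normal approximation):
d = (z_α + z_β) / √(n/2)
d = (1.645 + 1.126) / √(97/2)
d = 2.771 / 6.964
d ≈ 0.40

By Cohen's convention (0.2 small / 0.5 medium / 0.8 large): small effect.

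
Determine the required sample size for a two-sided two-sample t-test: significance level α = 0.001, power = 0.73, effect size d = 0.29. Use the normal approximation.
n = 363 per group

Sample size formula (two-sample t-test, normal approximation):
n = 2 · ((z_{α/2} + z_β) / d)²

z_{α/2} = 3.291 (for α = 0.001, two-sided)
z_β = 0.613 (for power = 0.73)
d = 0.29

n = 2 · ((3.291 + 0.613) / 0.29)²
n = 2 · (13.462)²
n ≈ 362.45
Round up to the next whole number: n = 363 per group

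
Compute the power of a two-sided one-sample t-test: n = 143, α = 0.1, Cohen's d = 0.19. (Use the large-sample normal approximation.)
Power ≈ 0.73

Power calculation (one-sample t-test, normal approximation):
z_β = d · √n - z_{α/2}
z_β = 0.19 · √143 - 1.645
z_β = 0.19 · 11.958 - 1.645
z_β = 0.627

Power = Φ(z_β) = Φ(0.627) ≈ 0.735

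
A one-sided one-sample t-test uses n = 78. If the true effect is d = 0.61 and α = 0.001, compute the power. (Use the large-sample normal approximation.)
Power ≈ 0.99

Power calculation (one-sample t-test, normal approximation):
z_β = d · √n - z_α
z_β = 0.61 · √78 - 3.090
z_β = 0.61 · 8.832 - 3.090
z_β = 2.297

Power = Φ(z_β) = Φ(2.297) ≈ 0.989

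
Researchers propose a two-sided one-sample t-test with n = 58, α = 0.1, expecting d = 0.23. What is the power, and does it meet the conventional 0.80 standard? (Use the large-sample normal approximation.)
Power ≈ 0.54; the study is underpowered (power < 0.80)

Power calculation (one-sample t-test, normal approximation):
z_β = d · √n - z_{α/2}
z_β = 0.23 · √58 - 1.645
z_β = 0.23 · 7.616 - 1.645
z_β = 0.107

Power = Φ(z_β) = Φ(0.107) ≈ 0.543

Effect size d = 0.23 is small by Cohen's convention (0.2/0.5/0.8).

Threshold: power ≥ 0.80 is conventionally adequate.
Power ≈ 0.54 → the study is underpowered (power < 0.80).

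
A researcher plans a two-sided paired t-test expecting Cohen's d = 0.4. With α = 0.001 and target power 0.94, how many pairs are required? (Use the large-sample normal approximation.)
n = 147 pairs

Sample size formula (paired t-test, normal approximation):
n = ((z_{α/2} + z_β) / d)²

z_{α/2} = 3.291 (for α = 0.001, two-sided)
z_β = 1.555 (for power = 0.94)
d = 0.4

n = ((3.291 + 1.555) / 0.4)²
n = (12.115)²
n ≈ 146.77
Round up to the next whole number: n = 147 pairs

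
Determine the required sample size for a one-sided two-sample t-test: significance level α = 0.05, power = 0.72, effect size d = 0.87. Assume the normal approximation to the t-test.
n = 14 per group

Sample size formula (two-sample t-test, normal approximation):
n = 2 · ((z_α + z_β) / d)²

z_α = 1.645 (for α = 0.05, one-sided)
z_β = 0.583 (for power = 0.72)
d = 0.87

n = 2 · ((1.645 + 0.583) / 0.87)²
n = 2 · (2.561)²
n ≈ 13.12
Round up to the next whole number: n = 14 per group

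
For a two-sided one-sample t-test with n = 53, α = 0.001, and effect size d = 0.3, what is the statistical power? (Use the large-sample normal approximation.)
Power ≈ 0.13

Power calculation (one-sample t-test, normal approximation):
z_β = d · √n - z_{α/2}
z_β = 0.3 · √53 - 3.291
z_β = 0.3 · 7.280 - 3.291
z_β = -1.106

Power = Φ(z_β) = Φ(-1.106) ≈ 0.134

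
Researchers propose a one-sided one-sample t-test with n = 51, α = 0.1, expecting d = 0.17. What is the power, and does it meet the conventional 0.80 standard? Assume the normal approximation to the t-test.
Power ≈ 0.47; the study is underpowered (power < 0.80)

Power calculation (one-sample t-test, normal approximation):
z_β = d · √n - z_α
z_β = 0.17 · √51 - 1.282
z_β = 0.17 · 7.141 - 1.282
z_β = -0.068

Power = Φ(z_β) = Φ(-0.068) ≈ 0.473

Effect size d = 0.17 is very small by Cohen's convention (0.2/0.5/0.8).

Threshold: power ≥ 0.80 is conventionally adequate.
Power ≈ 0.47 → the study is underpowered (power < 0.80).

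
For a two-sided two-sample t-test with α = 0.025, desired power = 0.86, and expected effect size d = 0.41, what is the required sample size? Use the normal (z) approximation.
n = 132 per group

Sample size formula (two-sample t-test, normal approximation):
n = 2 · ((z_{α/2} + z_β) / d)²

z_{α/2} = 2.241 (for α = 0.025, two-sided)
z_β = 1.080 (for power = 0.86)
d = 0.41

n = 2 · ((2.241 + 1.080) / 0.41)²
n = 2 · (8.100)²
n ≈ 131.22
Round up to the next whole number: n = 132 per group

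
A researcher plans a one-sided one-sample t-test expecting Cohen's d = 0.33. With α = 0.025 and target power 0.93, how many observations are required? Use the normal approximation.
n = 109

Sample size formula (one-sample t-test, normal approximation):
n = ((z_α + z_β) / d)²

z_α = 1.960 (for α = 0.025, one-sided)
z_β = 1.476 (for power = 0.93)
d = 0.33

n = ((1.960 + 1.476) / 0.33)²
n = (10.412)²
n ≈ 108.41
Round up to the next whole number: n = 109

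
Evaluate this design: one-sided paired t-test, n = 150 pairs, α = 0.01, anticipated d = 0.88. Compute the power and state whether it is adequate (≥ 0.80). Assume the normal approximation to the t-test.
Power ≈ 1.00; the study is adequately powered (power ≥ 0.80)

Power calculation (paired t-test, normal approximation):
z_β = d · √n - z_α
z_β = 0.88 · √150 - 2.326
z_β = 0.88 · 12.247 - 2.326
z_β = 8.451

Power = Φ(z_β) = Φ(8.451) ≈ 1.000

Effect size d = 0.88 is large by Cohen's convention (0.2/0.5/0.8).

Threshold: power ≥ 0.80 is conventionally adequate.
Power ≈ 1.00 → the study is adequately powered (power ≥ 0.80).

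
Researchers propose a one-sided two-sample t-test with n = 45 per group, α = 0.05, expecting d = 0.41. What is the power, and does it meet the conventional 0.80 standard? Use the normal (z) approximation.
Power ≈ 0.62; the study is underpowered (power < 0.80)

Power calculation (two-sample t-test, normal approximation):
z_β = d · √(n/2) - z_α
z_β = 0.41 · √(45/2) - 1.645
z_β = 0.41 · 4.743 - 1.645
z_β = 0.300

Power = Φ(z_β) = Φ(0.300) ≈ 0.618

Effect size d = 0.41 is small by Cohen's convention (0.2/0.5/0.8).

Threshold: power ≥ 0.80 is conventionally adequate.
Power ≈ 0.62 → the study is underpowered (power < 0.80).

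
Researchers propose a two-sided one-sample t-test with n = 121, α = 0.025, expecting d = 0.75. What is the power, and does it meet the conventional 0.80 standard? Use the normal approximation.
Power ≈ 1.00; the study is adequately powered (power ≥ 0.80)

Power calculation (one-sample t-test, normal approximation):
z_β = d · √n - z_{α/2}
z_β = 0.75 · √121 - 2.241
z_β = 0.75 · 11.000 - 2.241
z_β = 6.009

Power = Φ(z_β) = Φ(6.009) ≈ 1.000

Effect size d = 0.75 is medium by Cohen's convention (0.2/0.5/0.8).

Threshold: power ≥ 0.80 is conventionally adequate.
Power ≈ 1.00 → the study is adequately powered (power ≥ 0.80).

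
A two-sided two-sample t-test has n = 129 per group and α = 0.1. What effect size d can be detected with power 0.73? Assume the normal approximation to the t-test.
d ≈ 0.28

Minimum detectable effect (two-sample t-test, normal approximation):
d = (z_{α/2} + z_β) / √(n/2)
d = (1.645 + 0.613) / √(129/2)
d = 2.258 / 8.031
d ≈ 0.28

By Cohen's convention (0.2 small / 0.5 medium / 0.8 large): small effect.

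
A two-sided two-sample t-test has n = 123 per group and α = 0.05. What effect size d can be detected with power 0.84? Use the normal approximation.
d ≈ 0.38

Minimum detectable effect (two-sample t-test, normal approximation):
d = (z_{α/2} + z_β) / √(n/2)
d = (1.960 + 0.994) / √(123/2)
d = 2.954 / 7.842
d ≈ 0.38

By Cohen's convention (0.2 small / 0.5 medium / 0.8 large): small effect.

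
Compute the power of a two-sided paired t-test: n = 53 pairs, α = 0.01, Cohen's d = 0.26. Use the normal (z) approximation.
Power ≈ 0.25

Power calculation (paired t-test, normal approximation):
z_β = d · √n - z_{α/2}
z_β = 0.26 · √53 - 2.576
z_β = 0.26 · 7.280 - 2.576
z_β = -0.683

Power = Φ(z_β) = Φ(-0.683) ≈ 0.247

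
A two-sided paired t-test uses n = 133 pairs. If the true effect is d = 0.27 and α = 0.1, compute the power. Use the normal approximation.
Power ≈ 0.93

Power calculation (paired t-test, normal approximation):
z_β = d · √n - z_{α/2}
z_β = 0.27 · √133 - 1.645
z_β = 0.27 · 11.533 - 1.645
z_β = 1.469

Power = Φ(z_β) = Φ(1.469) ≈ 0.929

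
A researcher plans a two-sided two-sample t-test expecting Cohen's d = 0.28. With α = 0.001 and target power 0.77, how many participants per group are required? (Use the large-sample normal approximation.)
n = 415 per group

Sample size formula (two-sample t-test, normal approximation):
n = 2 · ((z_{α/2} + z_β) / d)²

z_{α/2} = 3.291 (for α = 0.001, two-sided)
z_β = 0.739 (for power = 0.77)
d = 0.28

n = 2 · ((3.291 + 0.739) / 0.28)²
n = 2 · (14.393)²
n ≈ 414.32
Round up to the next whole number: n = 415 per group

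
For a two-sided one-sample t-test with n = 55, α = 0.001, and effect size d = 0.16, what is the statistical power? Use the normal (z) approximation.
Power ≈ 0.02

Power calculation (one-sample t-test, normal approximation):
z_β = d · √n - z_{α/2}
z_β = 0.16 · √55 - 3.291
z_β = 0.16 · 7.416 - 3.291
z_β = -2.104

Power = Φ(z_β) = Φ(-2.104) ≈ 0.018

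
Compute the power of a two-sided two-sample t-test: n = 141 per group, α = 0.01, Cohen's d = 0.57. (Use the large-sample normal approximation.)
Power ≈ 0.99

Power calculation (two-sample t-test, normal approximation):
z_β = d · √(n/2) - z_{α/2}
z_β = 0.57 · √(141/2) - 2.576
z_β = 0.57 · 8.396 - 2.576
z_β = 2.210

Power = Φ(z_β) = Φ(2.210) ≈ 0.986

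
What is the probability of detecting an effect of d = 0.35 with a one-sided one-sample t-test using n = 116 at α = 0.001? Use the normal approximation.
Power ≈ 0.75

Power calculation (one-sample t-test, normal approximation):
z_β = d · √n - z_α
z_β = 0.35 · √116 - 3.090
z_β = 0.35 · 10.770 - 3.090
z_β = 0.679

Power = Φ(z_β) = Φ(0.679) ≈ 0.752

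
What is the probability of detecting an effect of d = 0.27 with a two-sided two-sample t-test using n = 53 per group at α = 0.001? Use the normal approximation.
Power ≈ 0.03

Power calculation (two-sample t-test, normal approximation):
z_β = d · √(n/2) - z_{α/2}
z_β = 0.27 · √(53/2) - 3.291
z_β = 0.27 · 5.148 - 3.291
z_β = -1.901

Power = Φ(z_β) = Φ(-1.901) ≈ 0.029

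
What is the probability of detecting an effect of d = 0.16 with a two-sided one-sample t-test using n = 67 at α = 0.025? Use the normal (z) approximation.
Power ≈ 0.18

Power calculation (one-sample t-test, normal approximation):
z_β = d · √n - z_{α/2}
z_β = 0.16 · √67 - 2.241
z_β = 0.16 · 8.185 - 2.241
z_β = -0.932

Power = Φ(z_β) = Φ(-0.932) ≈ 0.176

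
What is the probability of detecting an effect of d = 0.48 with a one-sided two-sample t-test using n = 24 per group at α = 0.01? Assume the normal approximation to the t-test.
Power ≈ 0.25

Power calculation (two-sample t-test, normal approximation):
z_β = d · √(n/2) - z_α
z_β = 0.48 · √(24/2) - 2.326
z_β = 0.48 · 3.464 - 2.326
z_β = -0.664

Power = Φ(z_β) = Φ(-0.664) ≈ 0.253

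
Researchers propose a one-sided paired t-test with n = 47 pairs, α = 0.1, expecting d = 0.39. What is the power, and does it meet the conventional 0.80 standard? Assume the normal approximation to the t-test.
Power ≈ 0.92; the study is adequately powered (power ≥ 0.80)

Power calculation (paired t-test, normal approximation):
z_β = d · √n - z_α
z_β = 0.39 · √47 - 1.282
z_β = 0.39 · 6.856 - 1.282
z_β = 1.392

Power = Φ(z_β) = Φ(1.392) ≈ 0.918

Effect size d = 0.39 is small by Cohen's convention (0.2/0.5/0.8).

Threshold: power ≥ 0.80 is conventionally adequate.
Power ≈ 0.92 → the study is adequately powered (power ≥ 0.80).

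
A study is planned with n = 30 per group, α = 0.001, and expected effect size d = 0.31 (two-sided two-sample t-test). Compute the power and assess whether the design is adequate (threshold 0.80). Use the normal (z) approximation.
Power ≈ 0.02; the study is underpowered (power < 0.80)

Power calculation (two-sample t-test, normal approximation):
z_β = d · √(n/2) - z_{α/2}
z_β = 0.31 · √(30/2) - 3.291
z_β = 0.31 · 3.873 - 3.291
z_β = -2.090

Power = Φ(z_β) = Φ(-2.090) ≈ 0.018

Effect size d = 0.31 is small by Cohen's convention (0.2/0.5/0.8).

Threshold: power ≥ 0.80 is conventionally adequate.
Power ≈ 0.02 → the study is underpowered (power < 0.80).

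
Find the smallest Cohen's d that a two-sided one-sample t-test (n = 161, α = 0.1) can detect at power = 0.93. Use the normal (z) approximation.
d ≈ 0.25

Minimum detectable effect (one-sample t-test, normal approximation):
d = (z_{α/2} + z_β) / √n
d = (1.645 + 1.476) / √161
d = 3.121 / 12.689
d ≈ 0.25

By Cohen's convention (0.2 small / 0.5 medium / 0.8 large): small effect.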